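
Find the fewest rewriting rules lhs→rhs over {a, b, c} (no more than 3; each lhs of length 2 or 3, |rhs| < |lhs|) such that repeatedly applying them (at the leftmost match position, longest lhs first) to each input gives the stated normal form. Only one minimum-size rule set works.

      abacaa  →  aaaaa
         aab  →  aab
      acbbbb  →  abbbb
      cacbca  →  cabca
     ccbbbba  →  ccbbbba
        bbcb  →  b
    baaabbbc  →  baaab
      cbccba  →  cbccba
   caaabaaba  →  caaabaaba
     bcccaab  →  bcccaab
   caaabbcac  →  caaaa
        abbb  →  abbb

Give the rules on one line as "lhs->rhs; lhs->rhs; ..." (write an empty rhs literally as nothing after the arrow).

ac->a; bac->aa; bbc->

  | abacaa => aaaaa
  | aab
  | acbbbb => abbbb
  | cacbca => cabca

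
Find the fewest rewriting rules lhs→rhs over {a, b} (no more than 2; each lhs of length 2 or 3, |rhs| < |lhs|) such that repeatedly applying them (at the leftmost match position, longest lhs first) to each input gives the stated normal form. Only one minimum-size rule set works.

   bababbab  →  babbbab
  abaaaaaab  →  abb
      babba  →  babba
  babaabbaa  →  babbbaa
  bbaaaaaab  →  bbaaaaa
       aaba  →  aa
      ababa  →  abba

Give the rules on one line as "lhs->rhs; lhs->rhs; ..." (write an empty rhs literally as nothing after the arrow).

aab->a; aba->ab

  | bababbab => babbbab
  | abaaaaaab => abaaaaab => abaaaab => abaaab => abaab => abab => abb
  | babba
  | babaabbaa => bababbaa => babbbaa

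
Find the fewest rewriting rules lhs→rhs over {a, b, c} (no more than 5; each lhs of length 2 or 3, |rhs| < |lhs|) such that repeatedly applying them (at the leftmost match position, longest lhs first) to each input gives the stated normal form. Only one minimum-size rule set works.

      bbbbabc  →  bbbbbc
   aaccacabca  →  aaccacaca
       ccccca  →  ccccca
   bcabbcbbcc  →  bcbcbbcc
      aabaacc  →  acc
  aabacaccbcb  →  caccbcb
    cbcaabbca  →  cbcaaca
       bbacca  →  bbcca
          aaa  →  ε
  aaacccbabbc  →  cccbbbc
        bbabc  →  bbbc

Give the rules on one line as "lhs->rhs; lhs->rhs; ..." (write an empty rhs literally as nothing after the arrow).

aaa->; ab->a; abb->ba; ba->b

  | bbbbabc => bbbbbc
  | aaccacabca => aaccacaca
  | ccccca
  | bcabbcbbcc => bcbacbbcc => bcbcbbcc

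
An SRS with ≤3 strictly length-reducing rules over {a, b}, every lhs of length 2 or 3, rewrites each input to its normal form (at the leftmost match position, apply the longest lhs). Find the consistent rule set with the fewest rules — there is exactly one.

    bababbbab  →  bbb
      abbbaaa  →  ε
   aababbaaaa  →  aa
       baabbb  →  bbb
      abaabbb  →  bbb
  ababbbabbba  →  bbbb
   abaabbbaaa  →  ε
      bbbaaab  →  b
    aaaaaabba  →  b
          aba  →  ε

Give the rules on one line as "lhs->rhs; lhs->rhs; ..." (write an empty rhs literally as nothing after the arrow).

  | bababbbab => babbbab => bbbab => bbb
  | abbbaaa => bbbaaa => bbaa => ba => ε
  | aababbaaaa => ababbaaaa => babbaaaa => bbaaaa => baaa => aa
  | baabbb => abbb => bbb

ab->b; ba->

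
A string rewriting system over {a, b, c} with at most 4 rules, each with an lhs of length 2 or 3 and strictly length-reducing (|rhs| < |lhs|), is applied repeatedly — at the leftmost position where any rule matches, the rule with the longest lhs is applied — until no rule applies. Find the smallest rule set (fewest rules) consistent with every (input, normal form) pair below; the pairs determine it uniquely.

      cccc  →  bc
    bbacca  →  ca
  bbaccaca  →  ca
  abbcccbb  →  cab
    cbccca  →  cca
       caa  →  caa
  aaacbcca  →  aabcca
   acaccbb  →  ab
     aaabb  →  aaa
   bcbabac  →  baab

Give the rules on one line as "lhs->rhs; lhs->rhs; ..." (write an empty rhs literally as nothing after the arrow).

ac->; bb->; cb->a; ccc->b

  | cccc => bc
  | bbacca => acca => ca
  | bbaccaca => accaca => caca => ca
  | abbcccbb => acccbb => ccbb => cab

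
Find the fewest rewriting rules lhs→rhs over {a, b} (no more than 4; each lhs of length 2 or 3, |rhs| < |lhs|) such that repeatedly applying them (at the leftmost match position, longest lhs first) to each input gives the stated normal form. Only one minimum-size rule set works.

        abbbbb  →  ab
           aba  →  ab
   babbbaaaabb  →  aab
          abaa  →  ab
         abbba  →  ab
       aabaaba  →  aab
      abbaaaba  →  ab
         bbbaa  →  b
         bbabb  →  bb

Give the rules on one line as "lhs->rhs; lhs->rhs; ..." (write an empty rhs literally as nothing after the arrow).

  | abbbbb => abbbb => abbb => abb => ab
  | aba => ab
  | babbbaaaabb => bbbbaaaabb => bbaaabb => aabb => aab
  | abaa => aba => ab

abb->ab; ba->b; bba->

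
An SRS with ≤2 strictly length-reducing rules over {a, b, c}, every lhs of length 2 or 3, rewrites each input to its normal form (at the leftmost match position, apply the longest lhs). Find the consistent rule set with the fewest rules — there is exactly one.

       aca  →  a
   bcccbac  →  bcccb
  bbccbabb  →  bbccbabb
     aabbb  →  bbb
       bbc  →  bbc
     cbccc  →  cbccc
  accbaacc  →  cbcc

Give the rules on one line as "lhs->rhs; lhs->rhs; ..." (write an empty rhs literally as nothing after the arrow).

  | aca => a
  | bcccbac => bcccb
  | bbccbabb
  | aabbb => bbb

aa->; ac->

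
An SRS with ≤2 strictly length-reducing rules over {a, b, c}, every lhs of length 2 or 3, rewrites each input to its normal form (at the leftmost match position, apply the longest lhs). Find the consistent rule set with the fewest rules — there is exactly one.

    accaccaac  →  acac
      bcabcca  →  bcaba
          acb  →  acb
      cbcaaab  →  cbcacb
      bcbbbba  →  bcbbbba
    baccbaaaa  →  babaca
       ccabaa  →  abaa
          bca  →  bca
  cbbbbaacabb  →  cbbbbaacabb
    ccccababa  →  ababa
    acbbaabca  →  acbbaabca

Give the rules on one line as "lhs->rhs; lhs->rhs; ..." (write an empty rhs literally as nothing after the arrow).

  | accaccaac => aaccaac => aaaac => acac
  | bcabcca => bcaba
  | acb
  | cbcaaab => cbcacb

aaa->ac; cc->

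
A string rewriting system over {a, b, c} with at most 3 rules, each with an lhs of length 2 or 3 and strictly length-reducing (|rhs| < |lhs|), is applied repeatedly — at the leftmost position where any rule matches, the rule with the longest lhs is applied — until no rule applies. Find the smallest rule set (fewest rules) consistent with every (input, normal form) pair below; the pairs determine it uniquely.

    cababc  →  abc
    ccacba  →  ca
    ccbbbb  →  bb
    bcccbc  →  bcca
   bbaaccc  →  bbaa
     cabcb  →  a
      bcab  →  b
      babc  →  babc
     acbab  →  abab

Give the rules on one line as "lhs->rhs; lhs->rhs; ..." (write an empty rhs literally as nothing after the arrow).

  | cababc => abc
  | ccacba => ccaba => ca
  | ccbbbb => cabbb => bb
  | bcccbc => bccac => bcca

ac->a; cab->; cb->a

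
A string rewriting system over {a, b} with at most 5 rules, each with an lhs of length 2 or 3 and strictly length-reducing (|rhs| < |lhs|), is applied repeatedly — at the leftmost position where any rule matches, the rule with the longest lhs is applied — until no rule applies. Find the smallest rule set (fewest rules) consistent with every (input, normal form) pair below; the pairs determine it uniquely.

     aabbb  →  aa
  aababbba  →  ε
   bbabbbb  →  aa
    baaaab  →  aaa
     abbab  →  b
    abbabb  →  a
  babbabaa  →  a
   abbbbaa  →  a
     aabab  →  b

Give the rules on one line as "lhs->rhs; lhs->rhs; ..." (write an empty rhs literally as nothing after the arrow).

ab->a; aba->ba; ba->; bb->a

  | aabbb => aabb => aab => aa
  | aababbba => ababbba => babbba => bbba => aba => ba => ε
  | bbabbbb => aabbbb => aabbb => aabb => aab => aa
  | baaaab => aaab => aaa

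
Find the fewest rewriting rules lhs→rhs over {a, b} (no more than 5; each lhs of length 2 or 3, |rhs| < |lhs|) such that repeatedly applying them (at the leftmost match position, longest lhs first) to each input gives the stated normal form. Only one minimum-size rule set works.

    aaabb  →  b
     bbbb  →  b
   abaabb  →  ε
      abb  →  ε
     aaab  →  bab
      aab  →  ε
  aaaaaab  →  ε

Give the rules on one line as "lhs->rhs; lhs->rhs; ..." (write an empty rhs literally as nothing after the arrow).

aa->b; abb->; bb->; bbb->

  | aaabb => babb => b
  | bbbb => b
  | abaabb => abbbb => bb => ε
  | abb => ε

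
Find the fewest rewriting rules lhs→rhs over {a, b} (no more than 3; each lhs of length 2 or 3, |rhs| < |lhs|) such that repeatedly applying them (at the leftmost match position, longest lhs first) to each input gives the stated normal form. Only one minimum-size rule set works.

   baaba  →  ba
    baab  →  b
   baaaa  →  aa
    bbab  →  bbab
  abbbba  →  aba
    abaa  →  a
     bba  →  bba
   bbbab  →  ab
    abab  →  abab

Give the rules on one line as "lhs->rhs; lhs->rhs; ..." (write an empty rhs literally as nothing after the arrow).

baa->; bbb->

  | baaba => ba
  | baab => b
  | baaaa => aa
  | bbab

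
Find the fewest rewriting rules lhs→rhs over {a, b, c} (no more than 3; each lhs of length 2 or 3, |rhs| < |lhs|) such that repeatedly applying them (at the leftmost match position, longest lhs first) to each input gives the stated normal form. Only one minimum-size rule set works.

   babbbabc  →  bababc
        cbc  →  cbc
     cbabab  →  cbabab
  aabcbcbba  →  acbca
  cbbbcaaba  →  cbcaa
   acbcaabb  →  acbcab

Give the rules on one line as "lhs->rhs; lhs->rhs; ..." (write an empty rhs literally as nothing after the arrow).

aab->a; bb->

  | babbbabc => bababc
  | cbc
  | cbabab
  | aabcbcbba => acbcbba => acbca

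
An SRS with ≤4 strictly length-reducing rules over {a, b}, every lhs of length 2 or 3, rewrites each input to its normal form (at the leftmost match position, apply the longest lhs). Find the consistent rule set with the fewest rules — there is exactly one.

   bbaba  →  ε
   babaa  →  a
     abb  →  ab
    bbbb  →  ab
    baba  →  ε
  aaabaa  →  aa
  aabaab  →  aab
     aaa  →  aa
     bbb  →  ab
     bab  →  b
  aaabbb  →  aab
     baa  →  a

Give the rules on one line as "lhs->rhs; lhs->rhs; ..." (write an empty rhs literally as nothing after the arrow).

aaa->aa; ba->; bb->b; bbb->ab

  | bbaba => baba => ba => ε
  | babaa => baa => a
  | abb => ab
  | bbbb => abb => ab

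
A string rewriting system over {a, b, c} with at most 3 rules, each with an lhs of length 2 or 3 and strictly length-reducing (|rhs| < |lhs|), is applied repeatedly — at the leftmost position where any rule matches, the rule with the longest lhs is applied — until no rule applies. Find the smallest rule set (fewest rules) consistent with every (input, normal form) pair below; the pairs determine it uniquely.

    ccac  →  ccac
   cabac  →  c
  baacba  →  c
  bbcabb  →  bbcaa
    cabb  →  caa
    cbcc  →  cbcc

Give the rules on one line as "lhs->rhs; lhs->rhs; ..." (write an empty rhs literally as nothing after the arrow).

abb->aa; acc->; ba->c

  | ccac
  | cabac => cacc => c
  | baacba => cacba => cacc => c
  | bbcabb => bbcaa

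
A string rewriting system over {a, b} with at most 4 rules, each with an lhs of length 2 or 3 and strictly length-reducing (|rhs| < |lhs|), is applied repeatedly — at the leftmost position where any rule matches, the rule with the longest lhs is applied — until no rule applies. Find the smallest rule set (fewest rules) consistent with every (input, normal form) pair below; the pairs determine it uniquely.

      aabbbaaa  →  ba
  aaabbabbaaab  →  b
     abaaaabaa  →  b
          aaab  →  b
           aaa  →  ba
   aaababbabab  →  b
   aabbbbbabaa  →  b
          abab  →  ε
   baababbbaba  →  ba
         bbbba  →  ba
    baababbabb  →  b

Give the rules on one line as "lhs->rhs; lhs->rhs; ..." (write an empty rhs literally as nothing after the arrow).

  | aabbbaaa => bbbbaaa => bbbaaa => bbaaa => baaa => bba => ba
  | aaabbabbaaab => babbabbaaab => bbabbaaab => babbaaab => bbaaab => baaab => bbab => bab => b
  | abaaaabaa => aaaabaa => baabaa => bbbaa => bbaa => baa => bb => b
  | aaab => bab => b

aa->b; ab->; bb->b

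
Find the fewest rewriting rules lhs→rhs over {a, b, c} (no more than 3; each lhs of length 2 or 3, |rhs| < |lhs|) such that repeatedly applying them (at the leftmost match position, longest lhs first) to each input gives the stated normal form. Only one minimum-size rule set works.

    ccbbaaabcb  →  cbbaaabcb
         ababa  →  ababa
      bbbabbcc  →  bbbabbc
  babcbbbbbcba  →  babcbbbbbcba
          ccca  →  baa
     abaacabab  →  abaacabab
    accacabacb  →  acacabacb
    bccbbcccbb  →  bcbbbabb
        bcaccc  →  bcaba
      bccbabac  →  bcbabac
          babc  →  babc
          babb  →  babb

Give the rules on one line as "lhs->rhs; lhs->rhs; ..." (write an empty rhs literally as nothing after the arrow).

cc->c; ccc->ba

  | ccbbaaabcb => cbbaaabcb
  | ababa
  | bbbabbcc => bbbabbc
  | babcbbbbbcba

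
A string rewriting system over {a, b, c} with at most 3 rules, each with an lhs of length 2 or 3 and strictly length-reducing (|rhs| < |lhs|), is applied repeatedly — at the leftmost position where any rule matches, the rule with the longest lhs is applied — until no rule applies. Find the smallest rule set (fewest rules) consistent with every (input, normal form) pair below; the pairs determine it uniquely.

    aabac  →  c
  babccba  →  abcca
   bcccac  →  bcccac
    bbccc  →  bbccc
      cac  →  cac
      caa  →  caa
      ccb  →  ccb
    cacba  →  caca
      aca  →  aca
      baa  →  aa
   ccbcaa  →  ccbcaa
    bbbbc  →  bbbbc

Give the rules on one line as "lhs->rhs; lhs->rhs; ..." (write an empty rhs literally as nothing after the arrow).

  | aabac => aaac => c
  | babccba => abccba => abcca
  | bcccac
  | bbccc

aaa->; ba->a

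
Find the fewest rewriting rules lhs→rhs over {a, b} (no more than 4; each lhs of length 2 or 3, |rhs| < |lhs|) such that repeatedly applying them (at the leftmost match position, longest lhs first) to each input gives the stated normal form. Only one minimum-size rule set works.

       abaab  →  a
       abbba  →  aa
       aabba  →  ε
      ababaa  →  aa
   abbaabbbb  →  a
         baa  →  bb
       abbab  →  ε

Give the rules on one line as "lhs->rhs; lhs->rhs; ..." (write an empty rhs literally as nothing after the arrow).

aab->; ab->a; ba->; baa->bb

  | abaab => aaab => a
  | abbba => abba => aba => aa
  | aabba => ba => ε
  | ababaa => aabaa => aa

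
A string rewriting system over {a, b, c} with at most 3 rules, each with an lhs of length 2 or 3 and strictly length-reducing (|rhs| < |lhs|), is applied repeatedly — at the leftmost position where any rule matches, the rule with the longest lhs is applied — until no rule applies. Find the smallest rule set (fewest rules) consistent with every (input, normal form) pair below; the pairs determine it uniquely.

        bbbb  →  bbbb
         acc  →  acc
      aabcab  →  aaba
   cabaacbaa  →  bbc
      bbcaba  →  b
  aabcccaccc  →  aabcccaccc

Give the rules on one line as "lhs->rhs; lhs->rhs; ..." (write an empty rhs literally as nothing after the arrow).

  | bbbb
  | acc
  | aabcab => aaba
  | cabaacbaa => aaacbaa => bbcbaa => bbc

aaa->bb; baa->; cab->a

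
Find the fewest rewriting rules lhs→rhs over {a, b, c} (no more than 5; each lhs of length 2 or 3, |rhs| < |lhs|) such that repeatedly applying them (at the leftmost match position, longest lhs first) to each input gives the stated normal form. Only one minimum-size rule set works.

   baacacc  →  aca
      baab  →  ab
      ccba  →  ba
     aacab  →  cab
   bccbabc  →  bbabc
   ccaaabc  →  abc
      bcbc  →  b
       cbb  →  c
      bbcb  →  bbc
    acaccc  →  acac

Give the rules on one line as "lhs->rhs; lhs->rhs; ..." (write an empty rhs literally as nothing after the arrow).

  | baacacc => acacc => aca
  | baab => ab
  | ccba => ba
  | aacab => cab

aa->; baa->a; cb->c; cc->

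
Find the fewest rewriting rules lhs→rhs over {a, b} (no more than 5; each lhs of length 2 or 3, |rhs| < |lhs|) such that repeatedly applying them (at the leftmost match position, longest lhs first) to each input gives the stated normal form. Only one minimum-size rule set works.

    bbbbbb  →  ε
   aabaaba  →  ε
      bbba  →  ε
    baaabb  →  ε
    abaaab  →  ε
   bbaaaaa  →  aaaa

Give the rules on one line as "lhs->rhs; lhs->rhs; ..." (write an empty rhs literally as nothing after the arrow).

  | bbbbbb => bbbbb => bbbb => bbb => bb => ε
  | aabaaba => abaaba => baaba => baba => bba => ε
  | bbba => bba => ε
  | baaabb => baabb => babb => bbb => bb => ε

ab->b; bb->; bba->; bbb->bb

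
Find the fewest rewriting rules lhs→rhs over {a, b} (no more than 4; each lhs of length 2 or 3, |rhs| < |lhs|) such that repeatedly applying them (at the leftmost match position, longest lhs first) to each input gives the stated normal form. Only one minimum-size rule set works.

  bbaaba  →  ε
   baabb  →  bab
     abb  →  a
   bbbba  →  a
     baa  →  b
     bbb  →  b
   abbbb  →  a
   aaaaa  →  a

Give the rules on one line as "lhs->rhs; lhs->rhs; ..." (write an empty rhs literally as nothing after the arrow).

  | bbaaba => aaba => aa => ε
  | baabb => bab
  | abb => a
  | bbbba => bba => a

aa->; aab->a; bb->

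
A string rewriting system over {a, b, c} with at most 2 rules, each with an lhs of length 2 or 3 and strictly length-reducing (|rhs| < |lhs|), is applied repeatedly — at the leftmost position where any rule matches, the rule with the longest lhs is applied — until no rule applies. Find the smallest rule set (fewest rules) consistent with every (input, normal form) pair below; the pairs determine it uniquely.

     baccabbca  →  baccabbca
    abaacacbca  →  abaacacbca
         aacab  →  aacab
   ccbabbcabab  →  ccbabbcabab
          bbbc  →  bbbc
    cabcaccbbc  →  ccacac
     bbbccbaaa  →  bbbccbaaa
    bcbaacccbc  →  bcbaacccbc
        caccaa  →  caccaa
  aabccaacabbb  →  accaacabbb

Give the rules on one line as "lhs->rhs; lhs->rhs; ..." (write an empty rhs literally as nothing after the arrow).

abc->c; cbb->a

  | baccabbca
  | abaacacbca
  | aacab
  | ccbabbcabab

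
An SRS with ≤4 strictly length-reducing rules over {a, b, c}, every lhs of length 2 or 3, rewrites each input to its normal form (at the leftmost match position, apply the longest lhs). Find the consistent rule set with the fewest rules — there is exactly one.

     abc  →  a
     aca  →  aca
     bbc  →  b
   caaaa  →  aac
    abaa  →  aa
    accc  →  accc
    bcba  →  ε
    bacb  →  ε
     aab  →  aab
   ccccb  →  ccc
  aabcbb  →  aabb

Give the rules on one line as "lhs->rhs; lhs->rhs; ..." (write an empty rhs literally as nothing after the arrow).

  | abc => a
  | aca
  | bbc => b
  | caaaa => acaa => aac

ba->; bc->; caa->ac; cb->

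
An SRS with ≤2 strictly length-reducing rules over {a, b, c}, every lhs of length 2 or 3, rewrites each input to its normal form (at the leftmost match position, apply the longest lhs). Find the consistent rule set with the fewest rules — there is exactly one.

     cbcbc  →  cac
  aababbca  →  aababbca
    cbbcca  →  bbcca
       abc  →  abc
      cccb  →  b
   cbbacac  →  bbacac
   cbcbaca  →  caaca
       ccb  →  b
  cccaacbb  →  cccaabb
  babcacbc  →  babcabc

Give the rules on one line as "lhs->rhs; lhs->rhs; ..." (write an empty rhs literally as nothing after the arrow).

  | cbcbc => bcbc => cac
  | aababbca
  | cbbcca => bbcca
  | abc

bcb->ca; cb->b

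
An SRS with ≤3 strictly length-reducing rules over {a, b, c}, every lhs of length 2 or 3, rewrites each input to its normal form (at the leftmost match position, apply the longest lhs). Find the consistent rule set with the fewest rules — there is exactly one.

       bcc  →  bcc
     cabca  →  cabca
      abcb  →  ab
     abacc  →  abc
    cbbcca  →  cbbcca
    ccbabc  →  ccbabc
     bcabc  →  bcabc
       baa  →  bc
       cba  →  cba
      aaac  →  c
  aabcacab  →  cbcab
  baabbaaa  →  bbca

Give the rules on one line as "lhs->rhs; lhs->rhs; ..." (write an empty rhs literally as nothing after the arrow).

  | bcc
  | cabca
  | abcb => ab
  | abacc => abc

aa->c; ac->; bcb->b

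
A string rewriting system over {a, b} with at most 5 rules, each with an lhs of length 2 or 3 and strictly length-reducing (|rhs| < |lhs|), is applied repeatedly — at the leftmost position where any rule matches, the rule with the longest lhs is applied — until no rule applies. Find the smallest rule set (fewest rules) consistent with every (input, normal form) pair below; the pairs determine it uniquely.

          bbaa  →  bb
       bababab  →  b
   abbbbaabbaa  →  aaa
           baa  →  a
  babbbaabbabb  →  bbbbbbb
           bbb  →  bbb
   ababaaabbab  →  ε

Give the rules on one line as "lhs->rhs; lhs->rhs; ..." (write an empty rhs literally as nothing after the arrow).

aab->; ab->a; ba->; bba->bb

  | bbaa => bba => bb
  | bababab => babab => bab => b
  | abbbbaabbaa => abbbaabbaa => abbaabbaa => abaabbaa => aaabbaa => abaa => aaa
  | baa => a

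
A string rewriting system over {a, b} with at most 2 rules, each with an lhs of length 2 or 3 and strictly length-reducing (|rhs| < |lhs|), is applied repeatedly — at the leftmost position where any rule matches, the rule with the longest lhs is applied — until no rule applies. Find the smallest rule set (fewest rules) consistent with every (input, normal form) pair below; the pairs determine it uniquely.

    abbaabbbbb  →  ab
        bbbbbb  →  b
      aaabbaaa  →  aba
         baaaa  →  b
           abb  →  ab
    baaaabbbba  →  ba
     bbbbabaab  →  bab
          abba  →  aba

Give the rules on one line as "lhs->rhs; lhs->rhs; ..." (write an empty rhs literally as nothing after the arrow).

aa->; bb->b

  | abbaabbbbb => abaabbbbb => abbbbbb => abbbbb => abbbb => abbb => abb => ab
  | bbbbbb => bbbbb => bbbb => bbb => bb => b
  | aaabbaaa => abbaaa => abaaa => aba
  | baaaa => baa => b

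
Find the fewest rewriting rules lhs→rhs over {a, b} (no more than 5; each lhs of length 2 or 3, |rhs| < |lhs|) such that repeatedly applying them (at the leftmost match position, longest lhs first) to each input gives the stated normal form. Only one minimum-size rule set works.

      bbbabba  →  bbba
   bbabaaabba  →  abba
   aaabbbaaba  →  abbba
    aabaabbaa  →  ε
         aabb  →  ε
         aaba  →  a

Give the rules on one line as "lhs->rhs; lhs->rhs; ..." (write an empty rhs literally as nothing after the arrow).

  | bbbabba => bbba
  | bbabaaabba => baaabba => abba
  | aaabbbaaba => abbbaaba => abbba
  | aabaabbaa => aaaabbaa => aabbaa => aabaa => aaaa => aa => ε

aa->; aab->aa; baa->; bab->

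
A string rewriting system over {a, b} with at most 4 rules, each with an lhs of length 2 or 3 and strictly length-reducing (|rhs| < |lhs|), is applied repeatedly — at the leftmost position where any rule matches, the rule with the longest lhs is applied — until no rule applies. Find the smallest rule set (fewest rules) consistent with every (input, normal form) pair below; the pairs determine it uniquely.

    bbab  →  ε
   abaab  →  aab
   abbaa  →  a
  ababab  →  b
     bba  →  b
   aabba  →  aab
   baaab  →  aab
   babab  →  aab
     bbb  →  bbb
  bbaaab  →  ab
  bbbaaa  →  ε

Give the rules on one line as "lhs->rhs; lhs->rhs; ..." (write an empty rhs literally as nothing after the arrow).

aaa->; ba->; bab->a

  | bbab => ba => ε
  | abaab => aab
  | abbaa => aba => a
  | ababab => aaab => b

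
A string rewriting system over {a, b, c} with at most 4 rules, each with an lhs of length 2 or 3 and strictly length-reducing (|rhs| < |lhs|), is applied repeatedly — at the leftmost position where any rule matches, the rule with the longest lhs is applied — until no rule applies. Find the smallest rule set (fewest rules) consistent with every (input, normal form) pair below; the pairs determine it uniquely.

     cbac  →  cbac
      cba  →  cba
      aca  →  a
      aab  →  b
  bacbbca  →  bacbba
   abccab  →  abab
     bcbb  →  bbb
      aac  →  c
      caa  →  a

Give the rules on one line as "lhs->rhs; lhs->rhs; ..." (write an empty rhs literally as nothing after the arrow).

  | cbac
  | cba
  | aca => a
  | aab => b

aa->; bc->b; ca->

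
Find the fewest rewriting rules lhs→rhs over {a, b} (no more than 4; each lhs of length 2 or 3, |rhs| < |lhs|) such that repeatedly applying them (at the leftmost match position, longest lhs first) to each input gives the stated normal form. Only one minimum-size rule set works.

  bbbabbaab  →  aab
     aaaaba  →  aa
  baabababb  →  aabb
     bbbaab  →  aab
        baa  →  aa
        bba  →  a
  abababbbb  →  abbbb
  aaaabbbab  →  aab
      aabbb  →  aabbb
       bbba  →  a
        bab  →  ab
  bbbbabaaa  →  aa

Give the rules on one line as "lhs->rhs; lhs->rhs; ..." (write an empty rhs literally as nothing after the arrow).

  | bbbabbaab => bbabbaab => babbaab => abbaab => abaab => aab
  | aaaaba => aaaba => aaba => aa
  | baabababb => aabababb => aababb => aabb
  | bbbaab => bbaab => baab => aab

aaa->aa; aba->a; ba->a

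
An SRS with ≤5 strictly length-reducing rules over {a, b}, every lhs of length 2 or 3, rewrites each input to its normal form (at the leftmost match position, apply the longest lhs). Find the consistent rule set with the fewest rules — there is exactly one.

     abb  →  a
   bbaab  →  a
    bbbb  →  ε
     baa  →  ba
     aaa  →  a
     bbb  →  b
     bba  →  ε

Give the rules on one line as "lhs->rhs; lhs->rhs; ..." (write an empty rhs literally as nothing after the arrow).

aa->a; ab->a; bb->; bba->

  | abb => ab => a
  | bbaab => ab => a
  | bbbb => bb => ε
  | baa => ba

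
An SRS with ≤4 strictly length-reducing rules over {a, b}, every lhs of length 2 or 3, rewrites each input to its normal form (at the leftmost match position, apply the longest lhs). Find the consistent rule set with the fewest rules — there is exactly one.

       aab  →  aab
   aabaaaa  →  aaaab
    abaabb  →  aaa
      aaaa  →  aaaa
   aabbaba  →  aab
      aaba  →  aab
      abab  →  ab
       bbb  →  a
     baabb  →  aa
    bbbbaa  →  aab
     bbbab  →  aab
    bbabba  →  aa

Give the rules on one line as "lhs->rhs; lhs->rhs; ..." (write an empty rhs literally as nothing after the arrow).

  | aab
  | aabaaaa => aaabaa => aaaab
  | abaabb => aabbb => aaa
  | aaaa

ba->b; baa->ab; bb->b; bbb->a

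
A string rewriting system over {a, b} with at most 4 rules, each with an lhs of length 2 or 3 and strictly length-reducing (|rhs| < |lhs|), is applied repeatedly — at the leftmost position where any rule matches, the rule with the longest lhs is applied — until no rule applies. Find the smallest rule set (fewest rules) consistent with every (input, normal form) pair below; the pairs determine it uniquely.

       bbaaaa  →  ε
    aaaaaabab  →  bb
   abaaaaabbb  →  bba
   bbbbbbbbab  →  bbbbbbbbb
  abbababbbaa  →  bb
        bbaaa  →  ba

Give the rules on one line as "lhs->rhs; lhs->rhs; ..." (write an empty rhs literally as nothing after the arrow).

aaa->ab; ab->b; abb->ba; baa->

  | bbaaaa => baa => ε
  | aaaaaabab => abaaabab => baaabab => abab => bab => bb
  | abaaaaabbb => baaaaabbb => aaabbb => abbbb => babb => bba
  | bbbbbbbbab => bbbbbbbbb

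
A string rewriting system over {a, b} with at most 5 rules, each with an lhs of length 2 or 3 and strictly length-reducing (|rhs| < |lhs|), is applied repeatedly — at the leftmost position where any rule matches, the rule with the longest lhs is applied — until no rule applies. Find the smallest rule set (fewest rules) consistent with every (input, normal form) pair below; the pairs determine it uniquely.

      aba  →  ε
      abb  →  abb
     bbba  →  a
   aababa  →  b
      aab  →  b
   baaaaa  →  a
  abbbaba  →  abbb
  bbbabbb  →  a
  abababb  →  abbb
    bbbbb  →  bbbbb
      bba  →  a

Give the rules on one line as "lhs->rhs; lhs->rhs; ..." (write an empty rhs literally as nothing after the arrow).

aa->; ba->a; baa->b; bab->ba

  | aba => aa => ε
  | abb
  | bbba => bba => ba => a
  | aababa => baba => baa => b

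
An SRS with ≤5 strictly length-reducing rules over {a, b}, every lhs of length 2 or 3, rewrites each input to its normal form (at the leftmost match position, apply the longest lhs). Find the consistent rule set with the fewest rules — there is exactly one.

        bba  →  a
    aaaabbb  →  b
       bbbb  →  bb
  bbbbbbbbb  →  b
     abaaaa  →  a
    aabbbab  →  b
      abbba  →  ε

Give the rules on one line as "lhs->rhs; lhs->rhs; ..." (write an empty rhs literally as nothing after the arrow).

aa->; ba->a; bab->b; bbb->b

  | bba => ba => a
  | aaaabbb => aabbb => bbb => b
  | bbbb => bb
  | bbbbbbbbb => bbbbbbb => bbbbb => bbb => b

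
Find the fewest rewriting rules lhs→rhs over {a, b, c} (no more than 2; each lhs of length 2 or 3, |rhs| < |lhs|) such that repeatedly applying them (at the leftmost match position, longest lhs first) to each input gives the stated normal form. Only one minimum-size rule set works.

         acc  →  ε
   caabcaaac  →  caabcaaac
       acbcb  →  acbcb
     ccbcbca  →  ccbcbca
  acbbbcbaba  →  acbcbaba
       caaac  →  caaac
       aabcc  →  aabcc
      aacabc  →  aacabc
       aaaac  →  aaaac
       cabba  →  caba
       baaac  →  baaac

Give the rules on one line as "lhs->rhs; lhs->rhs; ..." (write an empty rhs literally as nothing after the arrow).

acc->; bb->b

  | acc => ε
  | caabcaaac
  | acbcb
  | ccbcbca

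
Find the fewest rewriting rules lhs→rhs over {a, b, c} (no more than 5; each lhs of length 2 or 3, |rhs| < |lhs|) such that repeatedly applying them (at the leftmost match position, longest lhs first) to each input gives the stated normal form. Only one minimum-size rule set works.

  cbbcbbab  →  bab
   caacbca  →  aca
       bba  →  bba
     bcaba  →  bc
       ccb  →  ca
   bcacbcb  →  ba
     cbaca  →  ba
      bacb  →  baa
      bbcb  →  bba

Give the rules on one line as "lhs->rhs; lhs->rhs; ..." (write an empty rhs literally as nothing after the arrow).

  | cbbcbbab => abcbbab => ababab => bab
  | caacbca => cbca => aca
  | bba
  | bcaba => bc

aac->b; aba->; caa->; cb->a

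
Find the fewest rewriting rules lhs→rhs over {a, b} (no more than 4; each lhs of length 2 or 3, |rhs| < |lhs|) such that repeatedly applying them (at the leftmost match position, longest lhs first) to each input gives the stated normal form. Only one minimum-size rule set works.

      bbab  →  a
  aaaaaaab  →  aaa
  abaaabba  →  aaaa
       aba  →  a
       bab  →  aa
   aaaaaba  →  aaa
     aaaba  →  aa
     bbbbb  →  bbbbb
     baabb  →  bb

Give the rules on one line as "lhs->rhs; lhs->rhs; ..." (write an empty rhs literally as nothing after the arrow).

aab->ba; abb->bb; ba->; bab->aa

  | bbab => baa => a
  | aaaaaaab => aaaaaba => aaabaa => abaaa => aaa
  | abaaabba => aaabba => ababa => aaaa
  | aba => a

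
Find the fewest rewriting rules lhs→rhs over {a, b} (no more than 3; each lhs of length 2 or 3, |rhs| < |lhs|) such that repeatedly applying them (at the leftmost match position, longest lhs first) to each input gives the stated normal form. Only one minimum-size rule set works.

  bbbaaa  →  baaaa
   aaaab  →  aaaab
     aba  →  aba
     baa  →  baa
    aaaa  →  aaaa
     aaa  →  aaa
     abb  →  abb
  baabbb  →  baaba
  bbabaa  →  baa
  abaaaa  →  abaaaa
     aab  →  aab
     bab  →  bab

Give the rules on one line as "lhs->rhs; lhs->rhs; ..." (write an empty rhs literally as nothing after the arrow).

  | bbbaaa => baaaa
  | aaaab
  | aba
  | baa

bba->; bbb->ba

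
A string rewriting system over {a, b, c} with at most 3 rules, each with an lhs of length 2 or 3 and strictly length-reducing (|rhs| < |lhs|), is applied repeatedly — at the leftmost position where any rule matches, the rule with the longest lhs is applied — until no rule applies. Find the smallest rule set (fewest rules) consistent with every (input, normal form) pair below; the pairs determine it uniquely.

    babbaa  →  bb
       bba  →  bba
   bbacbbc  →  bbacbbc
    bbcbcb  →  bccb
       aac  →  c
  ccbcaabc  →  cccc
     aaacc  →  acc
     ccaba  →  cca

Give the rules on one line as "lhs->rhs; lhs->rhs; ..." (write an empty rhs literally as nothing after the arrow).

  | babbaa => bbaa => bb
  | bba
  | bbacbbc
  | bbcbcb => bccb

aa->; ab->; bcb->c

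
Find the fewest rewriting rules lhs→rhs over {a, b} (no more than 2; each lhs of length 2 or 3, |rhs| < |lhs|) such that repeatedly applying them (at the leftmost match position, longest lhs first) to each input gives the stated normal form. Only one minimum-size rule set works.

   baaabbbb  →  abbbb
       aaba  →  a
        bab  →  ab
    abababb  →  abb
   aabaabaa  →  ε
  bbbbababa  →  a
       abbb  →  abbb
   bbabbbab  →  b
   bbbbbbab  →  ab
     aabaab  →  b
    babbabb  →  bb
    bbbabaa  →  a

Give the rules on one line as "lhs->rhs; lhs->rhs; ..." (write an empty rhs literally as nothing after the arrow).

aa->; ba->a

  | baaabbbb => aaabbbb => abbbb
  | aaba => ba => a
  | bab => ab
  | abababb => aababb => babb => abb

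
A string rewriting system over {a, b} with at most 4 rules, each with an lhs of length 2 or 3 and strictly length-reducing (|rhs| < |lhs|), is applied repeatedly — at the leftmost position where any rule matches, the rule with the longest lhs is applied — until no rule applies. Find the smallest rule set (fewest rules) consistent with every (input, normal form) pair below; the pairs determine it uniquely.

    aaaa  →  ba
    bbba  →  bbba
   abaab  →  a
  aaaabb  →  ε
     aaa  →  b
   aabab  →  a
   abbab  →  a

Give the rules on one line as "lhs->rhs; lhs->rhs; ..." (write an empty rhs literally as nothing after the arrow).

aaa->b; ab->; bab->a

  | aaaa => ba
  | bbba
  | abaab => aab => a
  | aaaabb => babb => ab => ε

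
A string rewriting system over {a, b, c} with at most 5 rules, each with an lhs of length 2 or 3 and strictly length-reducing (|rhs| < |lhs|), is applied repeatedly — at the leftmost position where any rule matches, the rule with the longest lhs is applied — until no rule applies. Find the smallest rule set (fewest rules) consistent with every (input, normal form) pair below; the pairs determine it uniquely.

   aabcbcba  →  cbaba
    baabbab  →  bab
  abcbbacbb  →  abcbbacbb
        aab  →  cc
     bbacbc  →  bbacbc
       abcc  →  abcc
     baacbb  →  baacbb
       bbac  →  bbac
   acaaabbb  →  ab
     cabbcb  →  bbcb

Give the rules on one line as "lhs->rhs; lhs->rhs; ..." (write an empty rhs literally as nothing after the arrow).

  | aabcbcba => cccbcba => ccacba => cbaba
  | baabbab => bccbab => bcaab => bab
  | abcbbacbb
  | aab => cc

aab->cc; ca->; cac->ba; ccb->ca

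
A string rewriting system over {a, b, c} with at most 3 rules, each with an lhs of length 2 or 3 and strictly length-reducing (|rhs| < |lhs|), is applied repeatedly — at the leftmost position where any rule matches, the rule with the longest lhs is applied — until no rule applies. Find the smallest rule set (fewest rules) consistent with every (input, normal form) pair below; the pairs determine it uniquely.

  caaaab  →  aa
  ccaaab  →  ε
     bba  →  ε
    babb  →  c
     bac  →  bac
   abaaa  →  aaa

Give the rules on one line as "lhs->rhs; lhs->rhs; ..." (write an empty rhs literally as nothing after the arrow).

ab->; bb->c; ca->

  | caaaab => aaab => aa
  | ccaaab => caab => ab => ε
  | bba => ca => ε
  | babb => bb => c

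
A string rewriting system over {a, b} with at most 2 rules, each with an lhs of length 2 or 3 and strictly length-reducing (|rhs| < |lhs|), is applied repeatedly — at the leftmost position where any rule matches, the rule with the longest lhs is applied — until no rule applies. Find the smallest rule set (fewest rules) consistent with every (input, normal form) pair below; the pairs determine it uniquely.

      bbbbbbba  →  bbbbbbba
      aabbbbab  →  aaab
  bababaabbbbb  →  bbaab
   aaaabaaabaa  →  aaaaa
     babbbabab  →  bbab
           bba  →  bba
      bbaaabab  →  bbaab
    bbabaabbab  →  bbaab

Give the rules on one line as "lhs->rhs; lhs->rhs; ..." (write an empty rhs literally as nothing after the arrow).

aba->; abb->a

  | bbbbbbba
  | aabbbbab => aabbab => aaab
  | bababaabbbbb => bbaabbbbb => bbaabbb => bbaab
  | aaaabaaabaa => aaaaabaa => aaaaa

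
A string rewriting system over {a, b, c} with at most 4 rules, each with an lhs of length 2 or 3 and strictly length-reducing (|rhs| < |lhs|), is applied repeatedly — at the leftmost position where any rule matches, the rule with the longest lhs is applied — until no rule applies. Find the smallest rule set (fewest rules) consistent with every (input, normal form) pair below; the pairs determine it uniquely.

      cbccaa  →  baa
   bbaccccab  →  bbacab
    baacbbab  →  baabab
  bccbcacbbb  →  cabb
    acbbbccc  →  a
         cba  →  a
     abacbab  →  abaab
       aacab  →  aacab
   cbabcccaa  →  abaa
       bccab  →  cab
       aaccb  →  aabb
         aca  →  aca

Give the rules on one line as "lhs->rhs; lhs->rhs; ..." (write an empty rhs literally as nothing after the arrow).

bbc->c; bc->; cb->; cc->b

  | cbccaa => ccaa => baa
  | bbaccccab => bbabccab => bbacab
  | baacbbab => baabab
  | bccbcacbbb => cbcacbbb => cacbbb => cabb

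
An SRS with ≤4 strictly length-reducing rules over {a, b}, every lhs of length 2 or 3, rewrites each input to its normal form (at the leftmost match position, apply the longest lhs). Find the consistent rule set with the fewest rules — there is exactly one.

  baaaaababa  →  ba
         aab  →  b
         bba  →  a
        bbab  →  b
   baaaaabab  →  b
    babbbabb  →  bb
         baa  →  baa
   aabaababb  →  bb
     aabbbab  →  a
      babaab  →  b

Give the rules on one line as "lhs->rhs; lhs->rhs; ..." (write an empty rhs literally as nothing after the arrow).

ab->b; bab->a; bba->a

  | baaaaababa => baaaababa => baaababa => baababa => bababa => aaba => aba => ba
  | aab => ab => b
  | bba => a
  | bbab => ab => b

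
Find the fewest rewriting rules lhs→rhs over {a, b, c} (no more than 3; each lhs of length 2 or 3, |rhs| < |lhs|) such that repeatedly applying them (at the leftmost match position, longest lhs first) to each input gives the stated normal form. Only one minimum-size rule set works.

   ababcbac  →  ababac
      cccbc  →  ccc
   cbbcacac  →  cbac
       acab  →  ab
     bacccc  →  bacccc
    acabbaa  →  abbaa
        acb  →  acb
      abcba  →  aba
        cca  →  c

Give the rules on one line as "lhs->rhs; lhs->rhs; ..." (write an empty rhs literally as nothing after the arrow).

bc->; ca->

  | ababcbac => ababac
  | cccbc => ccc
  | cbbcacac => cbacac => cbac
  | acab => ab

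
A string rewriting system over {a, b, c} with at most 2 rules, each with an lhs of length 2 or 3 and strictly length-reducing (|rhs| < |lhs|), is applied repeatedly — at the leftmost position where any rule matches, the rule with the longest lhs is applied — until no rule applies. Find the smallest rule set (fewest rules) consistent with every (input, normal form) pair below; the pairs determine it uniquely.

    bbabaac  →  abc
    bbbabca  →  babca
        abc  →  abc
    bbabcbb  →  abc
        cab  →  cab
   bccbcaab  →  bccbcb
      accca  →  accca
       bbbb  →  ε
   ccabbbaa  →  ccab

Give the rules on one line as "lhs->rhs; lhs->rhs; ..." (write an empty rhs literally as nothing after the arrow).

aa->; bb->

  | bbabaac => abaac => abc
  | bbbabca => babca
  | abc
  | bbabcbb => abcbb => abc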